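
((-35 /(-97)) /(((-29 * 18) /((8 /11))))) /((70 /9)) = -2/30943 = 0.00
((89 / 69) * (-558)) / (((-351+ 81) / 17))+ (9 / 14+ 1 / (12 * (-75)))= 45.96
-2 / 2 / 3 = -1/3 = -0.33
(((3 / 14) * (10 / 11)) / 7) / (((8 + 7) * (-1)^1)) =-1/539 = 0.00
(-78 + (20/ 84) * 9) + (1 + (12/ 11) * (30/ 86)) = -246592/3311 = -74.48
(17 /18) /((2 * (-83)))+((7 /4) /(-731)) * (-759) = 1.81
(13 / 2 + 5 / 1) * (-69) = -1587/2 = -793.50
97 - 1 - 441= -345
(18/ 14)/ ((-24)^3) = -1/10752 = 0.00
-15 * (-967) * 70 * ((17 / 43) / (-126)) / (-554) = 5.75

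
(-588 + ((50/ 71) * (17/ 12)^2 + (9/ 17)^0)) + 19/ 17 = -584.47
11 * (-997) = -10967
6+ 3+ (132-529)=-388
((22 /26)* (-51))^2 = 314721/169 = 1862.25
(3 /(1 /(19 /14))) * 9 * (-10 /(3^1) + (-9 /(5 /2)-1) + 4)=-10089/70 = -144.13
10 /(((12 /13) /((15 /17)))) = 325/34 = 9.56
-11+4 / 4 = -10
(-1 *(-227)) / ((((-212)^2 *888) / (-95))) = -21565/39910272 = 0.00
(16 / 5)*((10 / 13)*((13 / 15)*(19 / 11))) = 608/165 = 3.68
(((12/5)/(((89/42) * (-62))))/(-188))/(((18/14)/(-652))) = -31948/648365 = -0.05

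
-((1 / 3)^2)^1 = -0.11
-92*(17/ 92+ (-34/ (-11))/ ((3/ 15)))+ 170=-13957/11 = -1268.82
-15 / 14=-1.07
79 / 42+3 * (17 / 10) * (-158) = -168823/210 = -803.92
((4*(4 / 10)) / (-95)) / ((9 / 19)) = -8/225 = -0.04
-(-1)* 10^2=100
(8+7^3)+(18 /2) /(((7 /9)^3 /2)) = 133515/343 = 389.26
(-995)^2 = 990025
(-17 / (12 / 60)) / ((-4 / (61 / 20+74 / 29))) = 55233/464 = 119.04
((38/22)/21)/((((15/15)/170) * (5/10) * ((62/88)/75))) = 646000/217 = 2976.96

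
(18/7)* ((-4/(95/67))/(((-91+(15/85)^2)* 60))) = 58089/43707125 = 0.00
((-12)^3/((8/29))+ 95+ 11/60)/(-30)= 370129/1800 = 205.63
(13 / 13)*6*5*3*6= 540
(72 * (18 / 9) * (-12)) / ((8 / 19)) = -4104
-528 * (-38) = 20064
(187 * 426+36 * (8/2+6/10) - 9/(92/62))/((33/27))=165230577/2530 = 65308.53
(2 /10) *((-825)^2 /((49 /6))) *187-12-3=152731515/49 = 3116969.69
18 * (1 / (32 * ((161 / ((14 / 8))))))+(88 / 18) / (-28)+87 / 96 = 68417/92736 = 0.74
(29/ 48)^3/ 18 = 24389/1990656 = 0.01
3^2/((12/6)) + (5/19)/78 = 3337/741 = 4.50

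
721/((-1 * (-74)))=721/74 = 9.74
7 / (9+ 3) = 7/12 = 0.58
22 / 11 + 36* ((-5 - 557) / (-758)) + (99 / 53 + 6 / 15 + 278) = 31030319/100435 = 308.96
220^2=48400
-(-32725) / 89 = 32725/89 = 367.70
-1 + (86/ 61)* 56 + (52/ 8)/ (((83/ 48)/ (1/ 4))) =399423/5063 = 78.89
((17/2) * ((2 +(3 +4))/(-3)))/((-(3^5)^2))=17/39366 = 0.00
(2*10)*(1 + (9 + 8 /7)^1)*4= 6240/7 = 891.43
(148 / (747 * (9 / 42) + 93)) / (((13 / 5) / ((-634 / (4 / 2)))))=-3284120/46059 = -71.30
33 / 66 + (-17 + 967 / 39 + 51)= 4625/78 = 59.29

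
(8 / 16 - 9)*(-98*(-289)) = -240737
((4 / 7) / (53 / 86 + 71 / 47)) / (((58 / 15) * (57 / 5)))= 202100/33158629 = 0.01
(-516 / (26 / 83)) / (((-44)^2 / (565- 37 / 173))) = -480.54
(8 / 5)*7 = 56/5 = 11.20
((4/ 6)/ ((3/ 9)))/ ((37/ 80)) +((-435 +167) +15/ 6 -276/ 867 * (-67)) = -5129367/21386 = -239.85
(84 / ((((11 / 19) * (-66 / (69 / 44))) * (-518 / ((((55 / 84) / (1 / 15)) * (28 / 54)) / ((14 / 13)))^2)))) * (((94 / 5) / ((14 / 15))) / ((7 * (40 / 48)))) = 433886375/844306848 = 0.51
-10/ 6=-5/3 = -1.67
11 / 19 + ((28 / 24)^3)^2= 2748547/886464 = 3.10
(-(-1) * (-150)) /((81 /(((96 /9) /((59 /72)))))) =-12800/531 = -24.11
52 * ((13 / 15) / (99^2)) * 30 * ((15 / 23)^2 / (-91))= -2600/4032567 = 0.00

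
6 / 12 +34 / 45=113/90 = 1.26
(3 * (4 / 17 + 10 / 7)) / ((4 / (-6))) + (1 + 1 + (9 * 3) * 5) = 15412/119 = 129.51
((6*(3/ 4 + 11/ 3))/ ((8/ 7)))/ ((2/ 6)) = 1113/16 = 69.56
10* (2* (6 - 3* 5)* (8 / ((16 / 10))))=-900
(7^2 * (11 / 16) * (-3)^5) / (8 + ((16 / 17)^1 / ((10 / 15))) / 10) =-11133045/11072 = -1005.51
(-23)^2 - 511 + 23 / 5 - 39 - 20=-182/5 = -36.40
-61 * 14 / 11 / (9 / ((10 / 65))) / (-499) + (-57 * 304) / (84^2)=-2.45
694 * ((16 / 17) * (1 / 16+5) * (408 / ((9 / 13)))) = 1948752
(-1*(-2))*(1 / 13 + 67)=1744/13 = 134.15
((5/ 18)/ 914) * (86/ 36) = 215/296136 = 0.00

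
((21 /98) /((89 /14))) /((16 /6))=9/712 = 0.01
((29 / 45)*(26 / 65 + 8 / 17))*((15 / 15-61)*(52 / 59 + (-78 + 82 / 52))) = 165787084/65195 = 2542.94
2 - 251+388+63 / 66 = 139.95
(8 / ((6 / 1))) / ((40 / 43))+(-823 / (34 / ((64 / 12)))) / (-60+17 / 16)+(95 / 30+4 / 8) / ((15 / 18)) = 8.02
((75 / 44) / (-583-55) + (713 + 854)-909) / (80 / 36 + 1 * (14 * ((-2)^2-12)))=-166241709/27735136 = -5.99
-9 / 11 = -0.82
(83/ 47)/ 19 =83/893 = 0.09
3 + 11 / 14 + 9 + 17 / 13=2565/182 = 14.09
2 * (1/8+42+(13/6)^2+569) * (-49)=-2172611/36 = -60350.31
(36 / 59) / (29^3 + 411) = 9/365800 = 0.00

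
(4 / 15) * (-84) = -112/5 = -22.40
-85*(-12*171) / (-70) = -17442/7 = -2491.71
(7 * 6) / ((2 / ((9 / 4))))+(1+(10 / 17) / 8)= 1643/34 = 48.32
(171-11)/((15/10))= 320/3 = 106.67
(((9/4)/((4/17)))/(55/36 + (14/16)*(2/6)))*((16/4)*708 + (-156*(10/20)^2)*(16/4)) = 1842426/131 = 14064.32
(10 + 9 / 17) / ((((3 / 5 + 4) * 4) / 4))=895/391 = 2.29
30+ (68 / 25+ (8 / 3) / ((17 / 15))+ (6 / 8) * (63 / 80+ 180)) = 170.66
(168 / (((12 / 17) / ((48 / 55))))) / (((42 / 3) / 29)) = 430.25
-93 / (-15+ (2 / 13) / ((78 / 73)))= 6.26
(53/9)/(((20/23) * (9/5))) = 1219/324 = 3.76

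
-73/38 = -1.92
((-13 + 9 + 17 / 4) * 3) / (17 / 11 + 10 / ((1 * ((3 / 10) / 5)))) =99/22204 = 0.00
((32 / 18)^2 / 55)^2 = 65536/19847025 = 0.00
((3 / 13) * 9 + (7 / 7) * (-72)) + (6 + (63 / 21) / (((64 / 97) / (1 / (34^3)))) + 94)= 983547079/32700928 = 30.08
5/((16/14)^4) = 12005/4096 = 2.93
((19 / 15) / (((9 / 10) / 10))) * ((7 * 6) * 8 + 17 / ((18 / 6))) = 389500/81 = 4808.64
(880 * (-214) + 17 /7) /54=-1318223/378 = -3487.36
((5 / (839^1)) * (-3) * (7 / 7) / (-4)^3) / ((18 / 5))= 25/322176 = 0.00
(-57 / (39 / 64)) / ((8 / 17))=-2584/13 = -198.77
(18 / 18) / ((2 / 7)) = 7/2 = 3.50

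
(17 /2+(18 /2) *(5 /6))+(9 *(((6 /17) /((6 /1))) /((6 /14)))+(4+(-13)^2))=3234/17 = 190.24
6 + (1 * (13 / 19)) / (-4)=443/76 = 5.83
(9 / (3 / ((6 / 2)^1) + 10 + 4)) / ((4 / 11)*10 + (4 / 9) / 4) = 297/1855 = 0.16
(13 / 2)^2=169/4 = 42.25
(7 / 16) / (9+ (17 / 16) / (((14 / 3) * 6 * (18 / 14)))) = 36/743 = 0.05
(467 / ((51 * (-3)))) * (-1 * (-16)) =-7472/153 = -48.84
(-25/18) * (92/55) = -230/99 = -2.32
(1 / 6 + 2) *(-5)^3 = -1625/6 = -270.83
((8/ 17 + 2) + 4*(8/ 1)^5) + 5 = 131079.47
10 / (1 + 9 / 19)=95/14 = 6.79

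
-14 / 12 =-7/6 = -1.17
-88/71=-1.24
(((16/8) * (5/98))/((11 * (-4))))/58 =-5/125048 = 0.00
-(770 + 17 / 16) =-12337/16 = -771.06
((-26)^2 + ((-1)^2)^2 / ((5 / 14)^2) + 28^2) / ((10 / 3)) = 55044/125 = 440.35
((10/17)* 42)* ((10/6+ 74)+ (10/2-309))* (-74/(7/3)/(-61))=-3041400/1037 = -2932.88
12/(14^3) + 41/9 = 28153/6174 = 4.56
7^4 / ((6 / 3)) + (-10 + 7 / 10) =5956/5 = 1191.20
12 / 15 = 4/5 = 0.80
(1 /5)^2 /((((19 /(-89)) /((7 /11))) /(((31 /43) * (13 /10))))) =-251069/2246750 = -0.11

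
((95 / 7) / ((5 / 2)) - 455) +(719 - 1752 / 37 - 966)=-192676/259 = -743.92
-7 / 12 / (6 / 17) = -119/72 = -1.65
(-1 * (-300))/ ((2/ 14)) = 2100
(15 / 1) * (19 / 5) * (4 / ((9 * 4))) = 19/3 = 6.33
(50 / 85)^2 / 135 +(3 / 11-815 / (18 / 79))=-613992487/171666 = -3576.67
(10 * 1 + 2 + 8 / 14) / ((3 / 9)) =37.71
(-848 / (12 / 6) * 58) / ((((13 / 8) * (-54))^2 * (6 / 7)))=-3.73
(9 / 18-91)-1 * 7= -195/2 = -97.50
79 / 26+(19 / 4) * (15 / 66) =4711/1144 = 4.12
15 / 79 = 0.19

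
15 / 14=1.07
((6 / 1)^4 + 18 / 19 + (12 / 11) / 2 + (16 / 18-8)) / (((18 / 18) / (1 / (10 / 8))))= 9708832/9405 = 1032.31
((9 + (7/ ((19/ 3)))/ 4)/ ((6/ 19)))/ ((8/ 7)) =1645/64 = 25.70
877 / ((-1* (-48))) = 877/48 = 18.27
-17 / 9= -1.89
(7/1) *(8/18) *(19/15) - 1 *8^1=-548/135 = -4.06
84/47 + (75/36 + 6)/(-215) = 212161/121260 = 1.75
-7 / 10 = -0.70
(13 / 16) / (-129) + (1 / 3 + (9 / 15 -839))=-2882971/3440 = -838.07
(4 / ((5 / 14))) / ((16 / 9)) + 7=133/10 = 13.30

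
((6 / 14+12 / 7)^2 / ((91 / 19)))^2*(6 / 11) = 109653750/218709491 = 0.50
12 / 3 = 4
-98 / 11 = -8.91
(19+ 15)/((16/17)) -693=-5255/8 = -656.88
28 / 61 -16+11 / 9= -7861/549 = -14.32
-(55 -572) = 517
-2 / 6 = -1/3 = -0.33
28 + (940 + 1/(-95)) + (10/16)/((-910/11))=133891259/138320 = 967.98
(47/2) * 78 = 1833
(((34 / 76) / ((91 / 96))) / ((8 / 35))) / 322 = 255/39767 = 0.01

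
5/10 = 1/2 = 0.50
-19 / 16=-1.19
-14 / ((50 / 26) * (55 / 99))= -13.10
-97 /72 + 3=119/72 = 1.65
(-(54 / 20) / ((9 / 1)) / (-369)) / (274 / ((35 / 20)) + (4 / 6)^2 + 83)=21/6199610 = 0.00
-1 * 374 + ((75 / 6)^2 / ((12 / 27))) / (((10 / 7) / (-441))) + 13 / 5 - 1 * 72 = -17435319/160 = -108970.74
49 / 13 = 3.77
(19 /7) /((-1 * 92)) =-19/644 = -0.03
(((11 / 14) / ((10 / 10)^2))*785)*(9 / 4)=77715/56 = 1387.77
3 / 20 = 0.15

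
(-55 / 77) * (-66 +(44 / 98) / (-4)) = 32395/686 = 47.22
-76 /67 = -1.13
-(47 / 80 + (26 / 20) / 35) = -1749/2800 = -0.62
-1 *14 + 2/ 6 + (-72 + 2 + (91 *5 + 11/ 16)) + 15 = 18577/48 = 387.02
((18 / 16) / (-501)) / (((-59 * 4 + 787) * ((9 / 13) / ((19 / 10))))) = -13/1162320 = 0.00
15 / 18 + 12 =77/6 = 12.83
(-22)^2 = 484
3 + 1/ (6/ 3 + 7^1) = 28/9 = 3.11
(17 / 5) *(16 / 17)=16/5 = 3.20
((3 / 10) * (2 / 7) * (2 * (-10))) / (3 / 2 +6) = -8/35 = -0.23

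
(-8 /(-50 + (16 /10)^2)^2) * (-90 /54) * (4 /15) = 5000/3164841 = 0.00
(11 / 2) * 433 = 4763/2 = 2381.50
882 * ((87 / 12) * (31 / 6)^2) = 1365581/8 = 170697.62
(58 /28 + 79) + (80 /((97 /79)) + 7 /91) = 2582833/17654 = 146.30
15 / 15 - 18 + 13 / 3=-38/3 = -12.67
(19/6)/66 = 19/396 = 0.05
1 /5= 0.20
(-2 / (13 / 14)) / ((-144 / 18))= 0.27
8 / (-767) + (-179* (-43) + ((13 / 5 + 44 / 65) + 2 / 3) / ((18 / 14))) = 797302382/103545 = 7700.06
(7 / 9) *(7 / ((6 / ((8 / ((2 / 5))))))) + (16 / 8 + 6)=706/27 = 26.15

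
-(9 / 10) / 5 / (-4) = 9/200 = 0.04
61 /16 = 3.81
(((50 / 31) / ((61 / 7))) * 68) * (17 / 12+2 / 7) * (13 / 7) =1580150/39711 = 39.79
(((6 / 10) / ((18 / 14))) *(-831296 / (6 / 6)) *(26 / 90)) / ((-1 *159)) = 75647936/107325 = 704.85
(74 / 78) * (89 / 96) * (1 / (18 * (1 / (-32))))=-1.56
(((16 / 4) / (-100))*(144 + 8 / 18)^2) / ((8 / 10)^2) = -105625/81 = -1304.01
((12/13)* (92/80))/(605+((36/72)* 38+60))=23/14820 = 0.00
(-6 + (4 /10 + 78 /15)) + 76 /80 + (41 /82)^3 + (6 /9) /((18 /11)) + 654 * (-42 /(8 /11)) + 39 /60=-37766.77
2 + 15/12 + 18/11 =215/44 = 4.89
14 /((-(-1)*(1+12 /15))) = 70/9 = 7.78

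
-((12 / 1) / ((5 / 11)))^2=-17424/25 = -696.96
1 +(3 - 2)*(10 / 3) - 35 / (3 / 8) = -89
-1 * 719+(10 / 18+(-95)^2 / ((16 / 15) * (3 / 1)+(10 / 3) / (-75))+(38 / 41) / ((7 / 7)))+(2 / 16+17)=452643811/209592 = 2159.64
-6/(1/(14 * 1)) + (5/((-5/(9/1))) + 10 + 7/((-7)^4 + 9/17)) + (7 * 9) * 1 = -816401/40826 = -20.00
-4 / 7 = -0.57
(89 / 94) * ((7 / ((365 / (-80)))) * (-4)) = 19936/3431 = 5.81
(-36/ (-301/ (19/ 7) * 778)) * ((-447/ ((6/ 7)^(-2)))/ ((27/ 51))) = -0.26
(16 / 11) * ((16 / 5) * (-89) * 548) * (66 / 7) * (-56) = 599310336/5 = 119862067.20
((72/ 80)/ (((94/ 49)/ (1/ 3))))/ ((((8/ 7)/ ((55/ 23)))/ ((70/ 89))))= 396165/1539344 = 0.26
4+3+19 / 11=96/11 = 8.73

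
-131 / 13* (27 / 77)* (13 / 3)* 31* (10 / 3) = -1582.21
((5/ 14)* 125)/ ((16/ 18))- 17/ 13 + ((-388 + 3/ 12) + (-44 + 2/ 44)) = -6130749/16016 = -382.79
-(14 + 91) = -105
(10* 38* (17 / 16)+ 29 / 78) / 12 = 63043/1872 = 33.68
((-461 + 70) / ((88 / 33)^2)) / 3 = -1173/64 = -18.33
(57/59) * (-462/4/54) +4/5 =-4483/3540 = -1.27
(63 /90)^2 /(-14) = -7/200 = -0.04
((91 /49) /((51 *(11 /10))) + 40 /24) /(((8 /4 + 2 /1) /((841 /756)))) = 0.47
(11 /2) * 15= 165/2 = 82.50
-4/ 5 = -0.80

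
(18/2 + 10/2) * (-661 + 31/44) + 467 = -193097/22 = -8777.14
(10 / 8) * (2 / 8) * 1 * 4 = 5/4 = 1.25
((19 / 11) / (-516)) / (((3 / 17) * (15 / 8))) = -646/63855 = -0.01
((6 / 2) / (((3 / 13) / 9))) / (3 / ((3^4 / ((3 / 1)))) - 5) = -1053/44 = -23.93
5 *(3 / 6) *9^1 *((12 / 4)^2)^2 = 3645/2 = 1822.50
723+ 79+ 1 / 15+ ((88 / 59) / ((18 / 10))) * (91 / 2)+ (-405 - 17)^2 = 475042607/2655 = 178923.77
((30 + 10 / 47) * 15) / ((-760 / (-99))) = 105435/1786 = 59.03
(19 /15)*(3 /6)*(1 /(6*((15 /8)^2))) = 304/10125 = 0.03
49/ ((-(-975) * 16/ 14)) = 0.04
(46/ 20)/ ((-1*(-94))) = 23/940 = 0.02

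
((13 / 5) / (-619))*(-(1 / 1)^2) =13/3095 = 0.00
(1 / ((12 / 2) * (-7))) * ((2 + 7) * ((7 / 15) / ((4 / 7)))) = -7/40 = -0.18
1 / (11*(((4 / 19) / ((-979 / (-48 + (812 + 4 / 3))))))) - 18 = -170385/9184 = -18.55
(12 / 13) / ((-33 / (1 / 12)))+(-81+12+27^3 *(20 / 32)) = 41983219/3432 = 12232.87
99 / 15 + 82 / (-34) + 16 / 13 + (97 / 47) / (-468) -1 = 634907/143820 = 4.41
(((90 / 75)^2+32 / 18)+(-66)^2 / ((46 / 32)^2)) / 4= 62822149/119025 = 527.81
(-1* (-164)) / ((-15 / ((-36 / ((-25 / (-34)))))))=66912/125 = 535.30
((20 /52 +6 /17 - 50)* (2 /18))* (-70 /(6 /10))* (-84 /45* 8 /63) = -8128960/53703 = -151.37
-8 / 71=-0.11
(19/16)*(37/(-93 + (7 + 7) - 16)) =-37/80 = -0.46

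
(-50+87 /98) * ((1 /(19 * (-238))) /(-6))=-4813/2658936 = 0.00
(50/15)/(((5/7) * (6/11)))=77/9 = 8.56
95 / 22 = 4.32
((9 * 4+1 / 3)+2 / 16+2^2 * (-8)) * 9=321/8 = 40.12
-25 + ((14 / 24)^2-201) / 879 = -3193295/126576 = -25.23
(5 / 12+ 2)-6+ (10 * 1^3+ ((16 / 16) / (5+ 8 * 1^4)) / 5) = 5017/780 = 6.43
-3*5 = -15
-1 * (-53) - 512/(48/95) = -2881/3 = -960.33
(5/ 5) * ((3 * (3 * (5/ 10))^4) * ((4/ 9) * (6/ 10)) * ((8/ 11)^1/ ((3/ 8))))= 432/55 = 7.85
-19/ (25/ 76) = -1444/25 = -57.76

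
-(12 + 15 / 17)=-219/17 = -12.88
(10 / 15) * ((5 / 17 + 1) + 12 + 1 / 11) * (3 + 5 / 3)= 41.64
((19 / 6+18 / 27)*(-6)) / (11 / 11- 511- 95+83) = 23/522 = 0.04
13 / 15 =0.87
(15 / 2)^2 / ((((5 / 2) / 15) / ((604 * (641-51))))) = 120271500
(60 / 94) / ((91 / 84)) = 360/611 = 0.59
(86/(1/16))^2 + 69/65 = 1893377.06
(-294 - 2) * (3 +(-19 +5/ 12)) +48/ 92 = 318310/69 = 4613.19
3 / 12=1/4 = 0.25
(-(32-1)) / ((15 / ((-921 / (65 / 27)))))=256959/325 = 790.64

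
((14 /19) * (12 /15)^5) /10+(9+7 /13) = 36905684/3859375 = 9.56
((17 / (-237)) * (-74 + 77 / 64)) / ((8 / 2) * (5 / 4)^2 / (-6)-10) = -79203/167480 = -0.47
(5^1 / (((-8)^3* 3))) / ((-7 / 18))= 15/1792 = 0.01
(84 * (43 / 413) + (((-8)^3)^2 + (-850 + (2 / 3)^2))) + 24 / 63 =971265374/3717 = 261303.57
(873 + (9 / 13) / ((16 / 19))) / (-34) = -181755/7072 = -25.70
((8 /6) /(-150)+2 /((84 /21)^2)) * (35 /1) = 1463/360 = 4.06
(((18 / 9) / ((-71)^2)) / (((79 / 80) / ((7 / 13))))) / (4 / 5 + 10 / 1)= 2800/139781889 = 0.00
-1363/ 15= -90.87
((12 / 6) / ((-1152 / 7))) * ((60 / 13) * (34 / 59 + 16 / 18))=-13615/165672 = -0.08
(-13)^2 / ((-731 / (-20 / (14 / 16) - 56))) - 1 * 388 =-1892108/5117 = -369.77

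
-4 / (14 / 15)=-30/7 = -4.29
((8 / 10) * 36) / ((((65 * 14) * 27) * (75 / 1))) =8/511875 = 0.00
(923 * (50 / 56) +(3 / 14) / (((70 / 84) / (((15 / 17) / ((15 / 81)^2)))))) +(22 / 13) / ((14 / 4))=128587691/154700 = 831.21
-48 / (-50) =24/25 = 0.96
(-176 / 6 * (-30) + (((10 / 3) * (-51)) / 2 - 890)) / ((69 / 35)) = -3325/69 = -48.19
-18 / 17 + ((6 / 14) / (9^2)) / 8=-27199/25704 = -1.06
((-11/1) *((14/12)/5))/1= -77/30 = -2.57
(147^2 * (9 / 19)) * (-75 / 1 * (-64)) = 933508800/19 = 49132042.11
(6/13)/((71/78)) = 36/71 = 0.51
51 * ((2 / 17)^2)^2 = 0.01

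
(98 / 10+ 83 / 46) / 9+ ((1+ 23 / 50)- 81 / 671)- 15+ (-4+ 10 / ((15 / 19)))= -12864212/3472425 = -3.70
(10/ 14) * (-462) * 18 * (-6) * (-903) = -32182920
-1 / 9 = -0.11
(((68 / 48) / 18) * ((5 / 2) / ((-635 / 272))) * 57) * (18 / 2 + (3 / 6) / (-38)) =-197387/4572 = -43.17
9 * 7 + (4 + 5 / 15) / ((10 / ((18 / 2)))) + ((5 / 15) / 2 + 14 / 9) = 3088/45 = 68.62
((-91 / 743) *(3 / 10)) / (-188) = 273/1396840 = 0.00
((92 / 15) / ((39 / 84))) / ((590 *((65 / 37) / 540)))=1715616/249275 = 6.88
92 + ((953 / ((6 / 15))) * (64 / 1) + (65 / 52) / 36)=21970373/144 = 152572.03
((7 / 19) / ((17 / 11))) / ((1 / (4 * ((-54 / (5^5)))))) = -16632/1009375 = -0.02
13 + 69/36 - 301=-3433/12 = -286.08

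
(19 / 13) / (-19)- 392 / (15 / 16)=-81551/195 = -418.21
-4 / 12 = -1/3 = -0.33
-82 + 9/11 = -893/11 = -81.18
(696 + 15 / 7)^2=23882769/49 = 487403.45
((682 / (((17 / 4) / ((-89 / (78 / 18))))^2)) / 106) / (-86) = -194476392/111308639 = -1.75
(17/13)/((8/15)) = 255/104 = 2.45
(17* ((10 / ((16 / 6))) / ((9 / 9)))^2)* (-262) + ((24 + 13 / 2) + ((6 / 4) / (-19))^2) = -180799973/2888 = -62603.87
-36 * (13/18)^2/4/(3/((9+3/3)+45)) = -86.06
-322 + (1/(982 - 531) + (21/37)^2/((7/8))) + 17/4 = -783824857/2469676 = -317.38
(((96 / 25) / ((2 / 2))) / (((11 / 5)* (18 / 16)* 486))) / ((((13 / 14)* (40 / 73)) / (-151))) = -2469152/2606175 = -0.95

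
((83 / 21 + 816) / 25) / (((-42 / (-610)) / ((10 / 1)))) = 2100718/441 = 4763.53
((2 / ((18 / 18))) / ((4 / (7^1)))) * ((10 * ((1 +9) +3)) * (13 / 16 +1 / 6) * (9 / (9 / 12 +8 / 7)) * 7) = 3143595/212 = 14828.28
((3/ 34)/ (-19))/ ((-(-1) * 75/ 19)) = -1/850 = 0.00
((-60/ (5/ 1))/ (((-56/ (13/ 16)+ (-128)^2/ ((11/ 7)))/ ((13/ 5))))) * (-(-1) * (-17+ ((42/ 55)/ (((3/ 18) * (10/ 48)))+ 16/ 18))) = -2460133/138852000 = -0.02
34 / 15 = 2.27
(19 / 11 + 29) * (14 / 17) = 4732/187 = 25.30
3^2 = 9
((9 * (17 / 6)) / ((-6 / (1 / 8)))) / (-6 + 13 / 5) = 5/32 = 0.16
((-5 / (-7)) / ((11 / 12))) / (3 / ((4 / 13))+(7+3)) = 240/6083 = 0.04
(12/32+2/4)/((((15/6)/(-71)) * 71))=-7/20 = -0.35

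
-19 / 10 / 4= -19/40 = -0.48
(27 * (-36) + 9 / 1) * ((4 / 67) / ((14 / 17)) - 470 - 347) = 368962857/469 = 786701.19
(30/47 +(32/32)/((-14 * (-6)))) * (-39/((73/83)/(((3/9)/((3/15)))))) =-13848965/288204 = -48.05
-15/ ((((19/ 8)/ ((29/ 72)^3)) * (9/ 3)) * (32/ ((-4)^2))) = -121945/1772928 = -0.07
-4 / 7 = -0.57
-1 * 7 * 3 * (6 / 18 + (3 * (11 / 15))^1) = -266/5 = -53.20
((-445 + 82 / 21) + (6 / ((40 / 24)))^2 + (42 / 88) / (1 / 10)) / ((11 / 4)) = -9779674/63525 = -153.95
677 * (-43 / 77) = -29111/77 = -378.06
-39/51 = -13/17 = -0.76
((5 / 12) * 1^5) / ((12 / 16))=5/9 = 0.56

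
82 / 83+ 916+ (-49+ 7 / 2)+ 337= 1208.49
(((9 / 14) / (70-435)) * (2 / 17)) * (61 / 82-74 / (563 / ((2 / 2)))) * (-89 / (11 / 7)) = 4529655/630212066 = 0.01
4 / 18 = 2/9 = 0.22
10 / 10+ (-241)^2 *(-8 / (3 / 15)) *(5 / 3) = -11616197/3 = -3872065.67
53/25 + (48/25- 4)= 1/25 = 0.04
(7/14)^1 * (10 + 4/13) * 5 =25.77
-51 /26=-1.96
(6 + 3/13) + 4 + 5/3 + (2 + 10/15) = 568/39 = 14.56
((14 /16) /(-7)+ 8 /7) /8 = 57/448 = 0.13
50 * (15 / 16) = 375/8 = 46.88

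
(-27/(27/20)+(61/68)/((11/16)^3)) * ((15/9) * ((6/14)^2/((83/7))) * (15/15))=-5851140/13146287 = -0.45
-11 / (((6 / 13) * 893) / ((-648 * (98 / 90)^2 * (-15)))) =-1373372/4465 = -307.59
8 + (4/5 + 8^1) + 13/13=89/5 = 17.80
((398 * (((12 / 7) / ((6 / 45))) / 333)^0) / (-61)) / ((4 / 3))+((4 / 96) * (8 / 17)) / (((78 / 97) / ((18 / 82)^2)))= -110866422/22661561 = -4.89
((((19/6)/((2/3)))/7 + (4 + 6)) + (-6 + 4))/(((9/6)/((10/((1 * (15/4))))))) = 108/7 = 15.43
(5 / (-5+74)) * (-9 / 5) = -3/23 = -0.13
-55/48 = -1.15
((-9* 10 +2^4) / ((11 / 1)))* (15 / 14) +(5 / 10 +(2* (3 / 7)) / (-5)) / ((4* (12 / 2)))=-132947/18480 = -7.19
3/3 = 1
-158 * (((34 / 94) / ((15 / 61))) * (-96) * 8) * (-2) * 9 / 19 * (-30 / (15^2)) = 503334912/22325 = 22545.80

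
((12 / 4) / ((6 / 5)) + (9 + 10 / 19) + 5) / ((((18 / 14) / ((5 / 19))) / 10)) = 113225/3249 = 34.85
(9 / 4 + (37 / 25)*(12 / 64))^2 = 1022121/160000 = 6.39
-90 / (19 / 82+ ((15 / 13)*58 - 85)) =31980/6341 = 5.04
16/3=5.33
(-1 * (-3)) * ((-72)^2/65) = 15552/65 = 239.26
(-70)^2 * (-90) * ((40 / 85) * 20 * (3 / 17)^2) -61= -635339693/4913 = -129318.07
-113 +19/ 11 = -1224/11 = -111.27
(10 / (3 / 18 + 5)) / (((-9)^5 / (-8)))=160/610173 = 0.00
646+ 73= 719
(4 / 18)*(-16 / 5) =-32/45 = -0.71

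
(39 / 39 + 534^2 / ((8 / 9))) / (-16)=-641603/32 = -20050.09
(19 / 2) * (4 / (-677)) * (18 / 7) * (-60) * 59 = 510.94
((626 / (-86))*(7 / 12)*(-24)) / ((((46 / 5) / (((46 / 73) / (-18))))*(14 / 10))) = -7825/28251 = -0.28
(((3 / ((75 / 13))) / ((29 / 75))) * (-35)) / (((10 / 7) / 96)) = -3163.03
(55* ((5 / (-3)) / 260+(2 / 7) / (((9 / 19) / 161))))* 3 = 2499475/156 = 16022.28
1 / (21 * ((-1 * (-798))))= 1/16758 = 0.00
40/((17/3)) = 120/17 = 7.06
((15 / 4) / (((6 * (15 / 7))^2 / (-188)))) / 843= -2303/455220 = -0.01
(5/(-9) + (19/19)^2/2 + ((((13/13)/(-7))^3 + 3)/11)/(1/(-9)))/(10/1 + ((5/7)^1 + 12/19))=-3235871/14640318 = -0.22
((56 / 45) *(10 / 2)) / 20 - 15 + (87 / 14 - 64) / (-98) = -870487/61740 = -14.10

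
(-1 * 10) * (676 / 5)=-1352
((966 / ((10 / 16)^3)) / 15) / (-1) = -164864/625 = -263.78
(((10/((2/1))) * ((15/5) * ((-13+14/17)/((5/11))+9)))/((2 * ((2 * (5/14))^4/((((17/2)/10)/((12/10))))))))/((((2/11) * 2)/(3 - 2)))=-4991679/5000 = -998.34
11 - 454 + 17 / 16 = -7071/16 = -441.94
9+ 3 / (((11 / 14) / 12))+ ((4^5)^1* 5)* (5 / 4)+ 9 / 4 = 284111/44 = 6457.07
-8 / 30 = -4/15 = -0.27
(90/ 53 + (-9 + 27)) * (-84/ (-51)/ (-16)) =-1827/901 = -2.03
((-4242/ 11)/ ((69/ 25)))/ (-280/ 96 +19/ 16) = 1696800/20999 = 80.80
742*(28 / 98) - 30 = 182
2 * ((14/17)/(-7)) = -4/17 = -0.24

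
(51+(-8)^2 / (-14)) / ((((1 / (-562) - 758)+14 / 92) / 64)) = -67215200/17142937 = -3.92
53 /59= 0.90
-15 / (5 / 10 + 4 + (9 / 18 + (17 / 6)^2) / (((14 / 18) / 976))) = -210/149879 = 0.00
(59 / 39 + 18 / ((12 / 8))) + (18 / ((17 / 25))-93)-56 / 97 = -3446678/64311 = -53.59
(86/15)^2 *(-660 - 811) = -10879516/225 = -48353.40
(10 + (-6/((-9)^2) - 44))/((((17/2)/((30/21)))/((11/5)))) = -40480/3213 = -12.60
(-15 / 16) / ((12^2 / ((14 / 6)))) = -0.02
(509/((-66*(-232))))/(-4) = -509/61248 = -0.01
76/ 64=19/16 = 1.19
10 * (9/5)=18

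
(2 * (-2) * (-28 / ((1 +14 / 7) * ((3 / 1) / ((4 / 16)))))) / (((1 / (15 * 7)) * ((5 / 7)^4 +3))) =588245/5871 = 100.20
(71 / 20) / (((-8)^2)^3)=71/5242880 = 0.00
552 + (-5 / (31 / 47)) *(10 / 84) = 717529/1302 = 551.10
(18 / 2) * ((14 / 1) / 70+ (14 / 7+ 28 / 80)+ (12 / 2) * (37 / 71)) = 72549/1420 = 51.09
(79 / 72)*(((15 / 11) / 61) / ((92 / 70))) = 13825/740784 = 0.02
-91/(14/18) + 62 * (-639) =-39735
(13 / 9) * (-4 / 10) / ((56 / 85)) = -221/252 = -0.88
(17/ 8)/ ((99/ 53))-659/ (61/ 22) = -11427455/48312 = -236.53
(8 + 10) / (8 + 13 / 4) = 8/5 = 1.60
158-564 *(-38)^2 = -814258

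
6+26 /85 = 536/85 = 6.31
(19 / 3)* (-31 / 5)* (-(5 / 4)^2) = 2945/48 = 61.35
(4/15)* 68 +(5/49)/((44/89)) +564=18832867/32340 = 582.34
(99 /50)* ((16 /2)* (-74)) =-29304/25 = -1172.16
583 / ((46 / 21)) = 12243/46 = 266.15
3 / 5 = 0.60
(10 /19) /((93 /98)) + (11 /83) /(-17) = 1363343/2493237 = 0.55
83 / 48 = 1.73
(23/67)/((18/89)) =2047/1206 = 1.70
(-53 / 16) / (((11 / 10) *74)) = -0.04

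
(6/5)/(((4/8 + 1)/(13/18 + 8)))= 314/45 = 6.98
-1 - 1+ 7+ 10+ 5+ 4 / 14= 142/7 = 20.29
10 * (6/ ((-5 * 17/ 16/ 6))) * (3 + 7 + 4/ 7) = -85248/119 = -716.37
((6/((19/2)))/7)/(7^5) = 12/2235331 = 0.00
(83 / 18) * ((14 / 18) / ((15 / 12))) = 1162/405 = 2.87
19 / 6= 3.17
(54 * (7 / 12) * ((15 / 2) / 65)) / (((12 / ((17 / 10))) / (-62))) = -33201/1040 = -31.92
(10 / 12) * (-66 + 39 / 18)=-1915/36 = -53.19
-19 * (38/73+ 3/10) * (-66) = 1028.97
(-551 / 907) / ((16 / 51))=-28101/14512 = -1.94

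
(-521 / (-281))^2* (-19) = -5157379/78961 = -65.32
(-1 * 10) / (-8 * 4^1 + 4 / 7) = 7/22 = 0.32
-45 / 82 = -0.55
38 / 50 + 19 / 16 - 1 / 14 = 5253/2800 = 1.88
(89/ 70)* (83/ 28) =7387/1960 = 3.77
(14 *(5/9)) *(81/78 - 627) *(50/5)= -1898750/39 = -48685.90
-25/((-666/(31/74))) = 775/49284 = 0.02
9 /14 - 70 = -971/14 = -69.36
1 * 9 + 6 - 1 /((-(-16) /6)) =117/8 = 14.62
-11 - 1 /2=-23/2 = -11.50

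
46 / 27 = 1.70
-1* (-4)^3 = 64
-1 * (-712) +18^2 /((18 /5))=802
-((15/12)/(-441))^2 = -25/3111696 = 0.00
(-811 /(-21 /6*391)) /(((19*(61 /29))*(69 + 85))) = 23519/244258091 = 0.00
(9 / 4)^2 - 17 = -11.94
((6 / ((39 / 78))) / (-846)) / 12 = -1/846 = 0.00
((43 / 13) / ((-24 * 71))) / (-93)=43/2060136 = 0.00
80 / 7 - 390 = -2650/7 = -378.57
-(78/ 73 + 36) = -2706/73 = -37.07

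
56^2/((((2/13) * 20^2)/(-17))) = -21658/25 = -866.32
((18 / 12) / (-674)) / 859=-3/1157932 = 0.00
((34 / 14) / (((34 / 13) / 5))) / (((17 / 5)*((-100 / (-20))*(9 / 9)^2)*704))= 65/167552 = 0.00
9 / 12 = 3/4 = 0.75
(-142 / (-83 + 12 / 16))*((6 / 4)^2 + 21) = 13206/329 = 40.14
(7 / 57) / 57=7/3249 = 0.00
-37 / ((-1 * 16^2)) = 37/256 = 0.14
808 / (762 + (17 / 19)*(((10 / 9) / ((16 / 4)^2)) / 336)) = 371395584/350251861 = 1.06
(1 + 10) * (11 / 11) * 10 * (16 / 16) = 110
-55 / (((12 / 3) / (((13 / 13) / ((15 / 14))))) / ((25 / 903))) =-275/774 = -0.36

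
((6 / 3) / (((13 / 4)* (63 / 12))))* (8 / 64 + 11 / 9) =388/2457 = 0.16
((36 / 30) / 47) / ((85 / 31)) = 186/19975 = 0.01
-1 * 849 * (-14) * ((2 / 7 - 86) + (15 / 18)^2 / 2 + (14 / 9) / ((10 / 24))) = -58217911/60 = -970298.52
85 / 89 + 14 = 1331/89 = 14.96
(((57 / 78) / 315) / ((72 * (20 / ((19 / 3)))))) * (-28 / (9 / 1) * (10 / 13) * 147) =-17689/4928040 = 0.00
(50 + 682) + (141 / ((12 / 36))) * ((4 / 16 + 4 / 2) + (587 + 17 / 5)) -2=5028419/20 = 251420.95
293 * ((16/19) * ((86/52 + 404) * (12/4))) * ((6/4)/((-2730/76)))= -74166504/5915 = -12538.72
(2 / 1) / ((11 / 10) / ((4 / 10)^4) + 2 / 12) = 192/4141 = 0.05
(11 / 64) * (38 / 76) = 11/128 = 0.09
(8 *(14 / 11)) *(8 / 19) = 896/209 = 4.29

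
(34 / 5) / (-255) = -2/75 = -0.03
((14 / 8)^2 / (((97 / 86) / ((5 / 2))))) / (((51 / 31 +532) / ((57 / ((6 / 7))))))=43435805/51349472 = 0.85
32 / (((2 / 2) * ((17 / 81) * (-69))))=-864/391 = -2.21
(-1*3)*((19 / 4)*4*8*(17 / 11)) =-7752/11 = -704.73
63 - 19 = 44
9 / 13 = 0.69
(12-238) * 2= -452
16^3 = 4096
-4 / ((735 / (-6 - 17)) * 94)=46/34545 = 0.00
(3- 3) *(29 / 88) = 0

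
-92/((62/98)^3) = -10823708/29791 = -363.32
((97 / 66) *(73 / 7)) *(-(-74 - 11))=601885/462 = 1302.78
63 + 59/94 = 5981/94 = 63.63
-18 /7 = -2.57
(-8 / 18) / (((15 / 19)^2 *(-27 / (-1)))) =-1444/54675 = -0.03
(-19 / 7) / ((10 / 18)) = -171/35 = -4.89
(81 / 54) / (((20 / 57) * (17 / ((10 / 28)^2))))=855/26656 = 0.03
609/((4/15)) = 9135/4 = 2283.75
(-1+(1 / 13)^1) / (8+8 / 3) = -9/104 = -0.09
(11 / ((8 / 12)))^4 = 1185921/16 = 74120.06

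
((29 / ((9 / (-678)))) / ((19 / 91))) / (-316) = 298207/9006 = 33.11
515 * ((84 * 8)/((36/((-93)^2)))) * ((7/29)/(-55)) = -116404008/319 = -364902.85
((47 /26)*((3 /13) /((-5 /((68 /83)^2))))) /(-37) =325992/215384585 = 0.00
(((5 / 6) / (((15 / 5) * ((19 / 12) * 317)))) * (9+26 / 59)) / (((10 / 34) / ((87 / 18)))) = 274601/3198213 = 0.09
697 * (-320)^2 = 71372800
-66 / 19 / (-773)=66/14687 = 0.00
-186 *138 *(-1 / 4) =6417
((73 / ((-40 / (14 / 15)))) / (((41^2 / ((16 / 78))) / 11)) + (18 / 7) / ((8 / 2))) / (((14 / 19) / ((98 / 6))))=837803803/59003100 = 14.20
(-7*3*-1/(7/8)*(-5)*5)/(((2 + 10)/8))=-400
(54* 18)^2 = 944784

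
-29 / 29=-1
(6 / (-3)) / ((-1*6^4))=1/648 = 0.00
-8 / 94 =-4/47 = -0.09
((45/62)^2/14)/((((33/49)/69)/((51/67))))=16627275/5666056 = 2.93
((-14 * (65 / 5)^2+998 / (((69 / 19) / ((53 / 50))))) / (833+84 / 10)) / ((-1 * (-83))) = -3578857/120467445 = -0.03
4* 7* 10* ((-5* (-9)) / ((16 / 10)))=7875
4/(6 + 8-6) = 1/2 = 0.50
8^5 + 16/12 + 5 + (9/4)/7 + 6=2753575/84 = 32780.65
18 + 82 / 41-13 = 7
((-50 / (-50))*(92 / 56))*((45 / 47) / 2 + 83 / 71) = 36133/13348 = 2.71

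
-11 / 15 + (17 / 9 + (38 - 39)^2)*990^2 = 42470989/15 = 2831399.27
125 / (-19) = -125/19 = -6.58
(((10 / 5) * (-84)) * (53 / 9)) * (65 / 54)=-96460/81 = -1190.86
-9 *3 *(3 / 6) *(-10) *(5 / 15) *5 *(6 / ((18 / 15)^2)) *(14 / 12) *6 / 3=4375/2 = 2187.50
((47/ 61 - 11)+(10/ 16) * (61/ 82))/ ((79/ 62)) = -12112909/1580632 = -7.66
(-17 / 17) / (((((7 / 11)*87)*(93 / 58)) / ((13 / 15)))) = -286/29295 = -0.01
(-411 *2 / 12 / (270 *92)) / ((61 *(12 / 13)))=-1781/36365760 = 0.00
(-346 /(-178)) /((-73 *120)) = -173/779640 = 0.00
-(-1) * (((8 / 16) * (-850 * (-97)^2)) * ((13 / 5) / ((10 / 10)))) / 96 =-108301.51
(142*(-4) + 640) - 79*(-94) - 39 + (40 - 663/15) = 37274/5 = 7454.80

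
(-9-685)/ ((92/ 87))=-30189/46 = -656.28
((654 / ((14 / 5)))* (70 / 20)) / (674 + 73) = 545/498 = 1.09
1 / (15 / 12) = 4/5 = 0.80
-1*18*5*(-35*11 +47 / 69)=795540/23 = 34588.70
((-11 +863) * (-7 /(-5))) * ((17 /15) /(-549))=-33796/13725 = -2.46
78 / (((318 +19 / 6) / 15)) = 7020/1927 = 3.64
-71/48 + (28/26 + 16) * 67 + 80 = 762949/624 = 1222.67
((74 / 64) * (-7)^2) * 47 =85211/32 = 2662.84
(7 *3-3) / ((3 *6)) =1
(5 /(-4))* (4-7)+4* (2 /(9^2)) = 3.85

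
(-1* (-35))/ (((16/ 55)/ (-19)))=-36575/16 = -2285.94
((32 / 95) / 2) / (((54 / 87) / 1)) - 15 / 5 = -2333/855 = -2.73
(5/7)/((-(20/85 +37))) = -85/4431 = -0.02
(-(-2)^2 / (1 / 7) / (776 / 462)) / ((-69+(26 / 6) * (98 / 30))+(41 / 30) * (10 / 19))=17955/58297 = 0.31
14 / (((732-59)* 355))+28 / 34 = 0.82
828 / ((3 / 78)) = 21528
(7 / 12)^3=343/1728 = 0.20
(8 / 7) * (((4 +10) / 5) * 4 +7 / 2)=84/5 = 16.80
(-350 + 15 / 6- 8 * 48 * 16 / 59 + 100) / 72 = -13831/2832 = -4.88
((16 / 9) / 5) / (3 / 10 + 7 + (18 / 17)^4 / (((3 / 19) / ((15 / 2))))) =2672672/503645697 = 0.01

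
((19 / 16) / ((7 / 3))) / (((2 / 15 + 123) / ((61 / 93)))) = 17385/6412784 = 0.00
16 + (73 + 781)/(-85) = 506/85 = 5.95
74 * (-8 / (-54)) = 296/27 = 10.96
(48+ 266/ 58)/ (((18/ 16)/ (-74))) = -902800/261 = -3459.00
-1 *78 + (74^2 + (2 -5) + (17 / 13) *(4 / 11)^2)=8486607/1573 = 5395.17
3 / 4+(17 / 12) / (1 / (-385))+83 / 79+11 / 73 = -9402494/17301 = -543.47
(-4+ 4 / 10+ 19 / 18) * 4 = -458/45 = -10.18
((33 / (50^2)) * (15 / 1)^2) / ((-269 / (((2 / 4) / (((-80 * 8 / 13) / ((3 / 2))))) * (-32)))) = -11583/2152000 = -0.01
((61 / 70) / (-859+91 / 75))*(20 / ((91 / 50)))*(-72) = 16470000/20490379 = 0.80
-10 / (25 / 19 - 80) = 38/299 = 0.13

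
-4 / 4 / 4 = -1/4 = -0.25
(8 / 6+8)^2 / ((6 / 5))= 1960/27 = 72.59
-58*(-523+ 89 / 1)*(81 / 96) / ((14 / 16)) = 24273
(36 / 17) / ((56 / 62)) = 279/119 = 2.34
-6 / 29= -0.21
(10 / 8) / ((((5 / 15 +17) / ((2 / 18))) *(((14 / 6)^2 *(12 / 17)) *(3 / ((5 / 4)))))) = 425/489216 = 0.00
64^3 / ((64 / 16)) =65536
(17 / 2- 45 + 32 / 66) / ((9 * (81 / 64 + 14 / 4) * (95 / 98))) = -7454272/8605575 = -0.87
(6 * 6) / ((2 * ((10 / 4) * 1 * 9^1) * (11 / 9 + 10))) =36/505 = 0.07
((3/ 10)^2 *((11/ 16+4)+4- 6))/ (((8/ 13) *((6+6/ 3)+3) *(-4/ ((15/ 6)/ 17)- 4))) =-129/112640 = 0.00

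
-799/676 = -1.18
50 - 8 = 42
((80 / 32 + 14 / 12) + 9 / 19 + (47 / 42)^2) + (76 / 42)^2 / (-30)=379459/71820 = 5.28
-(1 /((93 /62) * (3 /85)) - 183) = 1477/9 = 164.11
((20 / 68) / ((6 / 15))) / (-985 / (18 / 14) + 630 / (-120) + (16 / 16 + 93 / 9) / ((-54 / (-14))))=-4050/4232473 = 0.00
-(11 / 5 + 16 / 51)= -641/255 = -2.51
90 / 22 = 45/11 = 4.09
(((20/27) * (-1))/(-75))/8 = 1/810 = 0.00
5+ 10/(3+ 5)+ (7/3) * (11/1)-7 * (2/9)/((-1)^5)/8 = 289/9 = 32.11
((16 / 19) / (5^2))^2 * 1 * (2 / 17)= 512/3835625 = 0.00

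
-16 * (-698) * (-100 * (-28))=31270400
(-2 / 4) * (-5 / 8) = 5/16 = 0.31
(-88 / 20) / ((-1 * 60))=11/150 = 0.07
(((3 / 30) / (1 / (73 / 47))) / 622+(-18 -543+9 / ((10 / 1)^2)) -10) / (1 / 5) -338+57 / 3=-463877621/146170 = -3173.55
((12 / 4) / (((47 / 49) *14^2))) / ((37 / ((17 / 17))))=3/6956 = 0.00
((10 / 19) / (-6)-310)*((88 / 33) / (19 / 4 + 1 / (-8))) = -1131200/6327 = -178.79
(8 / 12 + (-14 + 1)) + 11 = -4/3 = -1.33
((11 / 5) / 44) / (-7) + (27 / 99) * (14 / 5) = 233/308 = 0.76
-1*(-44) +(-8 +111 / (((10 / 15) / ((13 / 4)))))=4617/8 = 577.12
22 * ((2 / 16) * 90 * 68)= 16830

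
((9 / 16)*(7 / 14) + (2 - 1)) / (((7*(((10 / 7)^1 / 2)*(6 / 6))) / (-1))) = -0.26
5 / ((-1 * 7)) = -5/7 = -0.71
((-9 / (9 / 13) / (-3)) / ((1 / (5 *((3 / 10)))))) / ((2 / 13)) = 169/4 = 42.25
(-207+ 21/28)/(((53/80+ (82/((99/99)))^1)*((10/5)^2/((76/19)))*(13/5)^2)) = -412500/1117597 = -0.37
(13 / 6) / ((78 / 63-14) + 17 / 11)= -1001/5182 = -0.19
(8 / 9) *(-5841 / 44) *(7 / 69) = -826/69 = -11.97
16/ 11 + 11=137/11 = 12.45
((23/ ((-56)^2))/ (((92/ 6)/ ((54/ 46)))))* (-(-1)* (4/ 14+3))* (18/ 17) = 729/373184 = 0.00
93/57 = 31/19 = 1.63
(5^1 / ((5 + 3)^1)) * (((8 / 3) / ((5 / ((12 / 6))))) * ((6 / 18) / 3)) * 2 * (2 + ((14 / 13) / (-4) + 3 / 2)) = 56/117 = 0.48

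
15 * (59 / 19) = 885/19 = 46.58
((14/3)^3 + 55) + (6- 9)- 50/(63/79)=17186/189 = 90.93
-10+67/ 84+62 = 4435/84 = 52.80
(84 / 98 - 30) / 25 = -204/175 = -1.17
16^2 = 256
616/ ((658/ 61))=2684/47 = 57.11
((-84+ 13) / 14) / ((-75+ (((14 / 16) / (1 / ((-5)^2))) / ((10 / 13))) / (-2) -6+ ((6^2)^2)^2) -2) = -1136/376212207 = 0.00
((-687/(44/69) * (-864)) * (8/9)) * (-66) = -54608256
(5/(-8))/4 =-5/32 = -0.16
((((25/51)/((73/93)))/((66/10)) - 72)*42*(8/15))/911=-329810992/186540915 = -1.77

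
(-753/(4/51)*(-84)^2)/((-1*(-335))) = -67742892/335 = -202217.59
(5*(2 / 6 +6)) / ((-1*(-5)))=19/3 = 6.33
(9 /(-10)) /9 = -1/10 = -0.10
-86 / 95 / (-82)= 43/3895 = 0.01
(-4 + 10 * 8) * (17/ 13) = 1292/13 = 99.38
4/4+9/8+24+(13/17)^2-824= -1843335/2312 = -797.29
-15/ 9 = -1.67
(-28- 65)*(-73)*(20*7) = 950460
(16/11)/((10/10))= 16/11 = 1.45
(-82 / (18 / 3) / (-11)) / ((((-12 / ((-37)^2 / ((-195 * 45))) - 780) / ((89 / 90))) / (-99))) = 4995481/28875600 = 0.17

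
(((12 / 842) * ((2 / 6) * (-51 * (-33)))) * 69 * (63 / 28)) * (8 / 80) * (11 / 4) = 11496573/33680 = 341.35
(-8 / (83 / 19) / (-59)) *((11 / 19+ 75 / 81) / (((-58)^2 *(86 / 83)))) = 772/57607659 = 0.00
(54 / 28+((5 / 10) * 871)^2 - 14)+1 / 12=7965227/42 = 189648.26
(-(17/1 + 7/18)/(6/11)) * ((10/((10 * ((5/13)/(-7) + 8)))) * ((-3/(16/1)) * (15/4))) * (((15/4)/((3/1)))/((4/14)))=54829775/4442112 = 12.34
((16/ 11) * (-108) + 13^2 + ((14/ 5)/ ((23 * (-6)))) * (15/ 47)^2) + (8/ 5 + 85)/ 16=17.32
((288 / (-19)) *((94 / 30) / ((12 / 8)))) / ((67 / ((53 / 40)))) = -19928/31825 = -0.63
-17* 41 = -697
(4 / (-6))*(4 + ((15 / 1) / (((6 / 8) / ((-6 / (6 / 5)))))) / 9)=128/27 = 4.74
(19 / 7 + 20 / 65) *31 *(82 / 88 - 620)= -21110225/364 = -57995.12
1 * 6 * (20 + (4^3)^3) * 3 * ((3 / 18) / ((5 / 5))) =786492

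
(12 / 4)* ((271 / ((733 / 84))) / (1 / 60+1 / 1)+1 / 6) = 8239753/89426 = 92.14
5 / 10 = 1/2 = 0.50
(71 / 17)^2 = 5041/289 = 17.44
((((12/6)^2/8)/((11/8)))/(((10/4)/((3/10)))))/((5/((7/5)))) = 84/6875 = 0.01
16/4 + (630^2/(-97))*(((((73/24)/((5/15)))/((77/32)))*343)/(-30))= 189299108/1067 = 177412.47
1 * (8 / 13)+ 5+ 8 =177/13 = 13.62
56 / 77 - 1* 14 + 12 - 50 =-51.27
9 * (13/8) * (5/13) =45/8 = 5.62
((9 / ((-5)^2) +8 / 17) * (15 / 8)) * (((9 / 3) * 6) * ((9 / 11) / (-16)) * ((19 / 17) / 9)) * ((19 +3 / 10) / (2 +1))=-11650059/10172800 = -1.15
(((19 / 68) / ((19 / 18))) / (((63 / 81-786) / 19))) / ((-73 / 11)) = 16929/17540294 = 0.00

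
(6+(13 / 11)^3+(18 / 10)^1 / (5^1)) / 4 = 133277/66550 = 2.00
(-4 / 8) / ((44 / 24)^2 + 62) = -18/2353 = -0.01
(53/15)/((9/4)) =212/135 = 1.57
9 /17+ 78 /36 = 275/102 = 2.70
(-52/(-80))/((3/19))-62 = -3473/60 = -57.88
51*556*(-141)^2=563745636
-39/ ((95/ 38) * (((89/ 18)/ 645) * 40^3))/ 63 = -5031/9968000 = 0.00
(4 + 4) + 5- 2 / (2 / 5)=8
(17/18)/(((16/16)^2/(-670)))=-5695/9 = -632.78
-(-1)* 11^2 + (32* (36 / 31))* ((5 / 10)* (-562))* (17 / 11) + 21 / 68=-371398163/23188 = -16016.83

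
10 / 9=1.11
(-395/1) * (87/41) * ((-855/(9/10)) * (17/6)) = 92499125/41 = 2256076.22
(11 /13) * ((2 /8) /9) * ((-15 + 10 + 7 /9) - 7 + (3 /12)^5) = -87505/331776 = -0.26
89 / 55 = 1.62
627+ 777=1404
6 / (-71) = -6/71 = -0.08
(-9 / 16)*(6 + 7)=-117/16 = -7.31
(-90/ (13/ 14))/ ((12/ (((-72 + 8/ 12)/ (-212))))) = -3745/1378 = -2.72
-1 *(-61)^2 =-3721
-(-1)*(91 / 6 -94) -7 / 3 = -487/6 = -81.17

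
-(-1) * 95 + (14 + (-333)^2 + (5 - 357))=110646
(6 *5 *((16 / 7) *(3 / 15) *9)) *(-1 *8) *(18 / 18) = -987.43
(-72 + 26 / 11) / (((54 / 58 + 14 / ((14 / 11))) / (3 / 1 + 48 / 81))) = -1077379/51381 = -20.97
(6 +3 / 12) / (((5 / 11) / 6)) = 165/2 = 82.50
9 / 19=0.47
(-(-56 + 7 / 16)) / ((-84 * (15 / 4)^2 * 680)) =-127/1836000 = 0.00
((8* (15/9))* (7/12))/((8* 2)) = 35/72 = 0.49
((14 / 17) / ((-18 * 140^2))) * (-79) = 79/428400 = 0.00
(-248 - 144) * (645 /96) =-10535/4 = -2633.75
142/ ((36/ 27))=213/2 = 106.50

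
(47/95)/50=47/4750 = 0.01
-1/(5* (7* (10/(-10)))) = 1/35 = 0.03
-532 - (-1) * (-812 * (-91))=73360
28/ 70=2/5 = 0.40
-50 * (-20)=1000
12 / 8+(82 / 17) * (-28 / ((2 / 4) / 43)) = -394861/34 = -11613.56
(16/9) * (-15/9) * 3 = -80/9 = -8.89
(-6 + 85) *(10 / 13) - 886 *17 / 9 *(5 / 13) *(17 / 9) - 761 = -155201/81 = -1916.06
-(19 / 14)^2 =-361/196 = -1.84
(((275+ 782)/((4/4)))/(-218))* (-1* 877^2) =812969353/218 = 3729217.22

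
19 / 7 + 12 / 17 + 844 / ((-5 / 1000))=-20086793/119 = -168796.58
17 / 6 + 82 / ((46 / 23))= 263/6 = 43.83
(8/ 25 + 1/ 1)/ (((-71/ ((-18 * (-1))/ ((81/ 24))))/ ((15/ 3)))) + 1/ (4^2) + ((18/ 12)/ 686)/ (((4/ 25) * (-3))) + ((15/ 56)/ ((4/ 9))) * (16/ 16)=642329/3896480 = 0.16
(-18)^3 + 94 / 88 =-256561/44 = -5830.93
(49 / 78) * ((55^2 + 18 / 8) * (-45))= -8900115/104 = -85578.03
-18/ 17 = -1.06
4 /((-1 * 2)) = -2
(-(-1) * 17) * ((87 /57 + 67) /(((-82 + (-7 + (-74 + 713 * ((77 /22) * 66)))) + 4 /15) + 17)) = 332010/46898821 = 0.01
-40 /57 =-0.70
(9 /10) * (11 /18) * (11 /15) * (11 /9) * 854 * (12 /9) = 1136674/2025 = 561.32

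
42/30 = 7/5 = 1.40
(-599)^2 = 358801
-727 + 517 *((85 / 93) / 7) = -429332/651 = -659.50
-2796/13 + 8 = -2692/13 = -207.08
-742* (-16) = 11872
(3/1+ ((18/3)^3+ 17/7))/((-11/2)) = -3100/77 = -40.26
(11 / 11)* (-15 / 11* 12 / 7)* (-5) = 900/77 = 11.69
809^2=654481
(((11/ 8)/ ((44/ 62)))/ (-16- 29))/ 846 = -31/609120 = 0.00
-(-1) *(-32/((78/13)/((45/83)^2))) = -10800/6889 = -1.57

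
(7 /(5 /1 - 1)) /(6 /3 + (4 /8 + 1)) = 0.50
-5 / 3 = -1.67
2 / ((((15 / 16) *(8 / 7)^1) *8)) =7/30 = 0.23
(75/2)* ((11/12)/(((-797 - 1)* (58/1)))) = -275/370272 = 0.00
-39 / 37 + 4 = 109/37 = 2.95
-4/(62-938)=1/219 = 0.00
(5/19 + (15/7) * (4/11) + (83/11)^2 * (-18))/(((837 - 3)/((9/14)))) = -49426473/62633956 = -0.79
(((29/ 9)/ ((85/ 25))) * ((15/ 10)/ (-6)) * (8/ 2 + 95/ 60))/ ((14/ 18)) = -9715/5712 = -1.70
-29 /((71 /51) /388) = -573852/71 = -8082.42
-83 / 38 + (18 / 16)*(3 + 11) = 1031/76 = 13.57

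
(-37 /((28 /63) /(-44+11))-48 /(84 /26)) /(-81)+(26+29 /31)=-477937/70308 = -6.80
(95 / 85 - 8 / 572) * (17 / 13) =2683/1859 = 1.44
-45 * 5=-225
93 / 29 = 3.21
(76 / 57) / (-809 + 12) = -4/2391 = 0.00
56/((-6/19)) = -532/3 = -177.33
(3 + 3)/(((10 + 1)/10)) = 60/11 = 5.45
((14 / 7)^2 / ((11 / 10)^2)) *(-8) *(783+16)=-2556800/121 = -21130.58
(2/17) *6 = 12/17 = 0.71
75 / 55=15/11 = 1.36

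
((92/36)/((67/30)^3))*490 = 33810000/300763 = 112.41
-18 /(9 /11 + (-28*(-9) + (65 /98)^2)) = -1901592/26755199 = -0.07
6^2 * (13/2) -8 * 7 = 178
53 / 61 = 0.87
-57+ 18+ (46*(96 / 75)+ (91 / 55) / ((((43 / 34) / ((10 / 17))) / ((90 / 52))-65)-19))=203391797/10241275 = 19.86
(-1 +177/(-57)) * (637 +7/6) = -2619.84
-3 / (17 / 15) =-45/17 = -2.65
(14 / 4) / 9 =7/18 = 0.39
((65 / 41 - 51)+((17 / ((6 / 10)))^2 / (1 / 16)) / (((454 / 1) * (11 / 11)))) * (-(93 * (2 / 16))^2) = 850157299/297824 = 2854.56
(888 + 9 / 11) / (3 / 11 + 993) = 3259/3642 = 0.89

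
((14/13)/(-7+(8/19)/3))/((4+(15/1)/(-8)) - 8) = 6384/238901 = 0.03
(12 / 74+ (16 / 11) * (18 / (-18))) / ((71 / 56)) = -29456/28897 = -1.02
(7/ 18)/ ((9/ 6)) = 7/27 = 0.26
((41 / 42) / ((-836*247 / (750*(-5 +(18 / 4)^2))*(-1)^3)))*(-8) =-312625/722722 = -0.43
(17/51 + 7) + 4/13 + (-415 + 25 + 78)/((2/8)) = -48374/39 = -1240.36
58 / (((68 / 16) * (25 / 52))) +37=27789/425 = 65.39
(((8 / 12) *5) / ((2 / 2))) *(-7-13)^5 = -32000000/3 = -10666666.67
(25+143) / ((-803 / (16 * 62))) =-166656/803 = -207.54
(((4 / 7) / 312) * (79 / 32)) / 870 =79/15200640 = 0.00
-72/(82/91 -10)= 182/23 = 7.91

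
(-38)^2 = 1444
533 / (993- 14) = 533/979 = 0.54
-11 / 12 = -0.92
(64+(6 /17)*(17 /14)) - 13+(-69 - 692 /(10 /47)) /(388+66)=700951/15890 = 44.11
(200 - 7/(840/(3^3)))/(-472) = -7991/18880 = -0.42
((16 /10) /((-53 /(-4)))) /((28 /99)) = 792/1855 = 0.43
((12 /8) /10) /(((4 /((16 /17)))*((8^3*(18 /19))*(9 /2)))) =19/1175040 = 0.00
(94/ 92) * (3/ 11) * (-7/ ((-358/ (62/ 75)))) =10199/2264350 = 0.00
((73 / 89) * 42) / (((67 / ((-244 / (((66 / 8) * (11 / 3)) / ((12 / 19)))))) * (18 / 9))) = -17954496/13708937 = -1.31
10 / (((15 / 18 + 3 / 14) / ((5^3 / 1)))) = 13125/11 = 1193.18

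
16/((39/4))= 64/39 = 1.64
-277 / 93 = -2.98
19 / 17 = 1.12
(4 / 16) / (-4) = -1/16 = -0.06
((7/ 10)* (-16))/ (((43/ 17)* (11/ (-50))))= 9520/473 = 20.13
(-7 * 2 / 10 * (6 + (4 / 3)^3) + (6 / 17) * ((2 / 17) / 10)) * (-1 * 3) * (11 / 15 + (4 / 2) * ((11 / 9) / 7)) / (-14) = -77924638/28676025 = -2.72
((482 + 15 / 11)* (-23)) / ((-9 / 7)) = 856037/99 = 8646.84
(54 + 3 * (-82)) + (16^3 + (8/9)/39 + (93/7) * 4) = 9722756/2457 = 3957.17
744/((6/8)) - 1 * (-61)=1053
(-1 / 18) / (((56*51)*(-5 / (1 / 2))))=1/514080 = 0.00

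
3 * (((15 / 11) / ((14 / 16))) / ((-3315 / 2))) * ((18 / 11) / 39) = -288/2433431 = 0.00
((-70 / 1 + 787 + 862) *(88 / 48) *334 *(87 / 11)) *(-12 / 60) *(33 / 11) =-4588258.20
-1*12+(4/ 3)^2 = -92/9 = -10.22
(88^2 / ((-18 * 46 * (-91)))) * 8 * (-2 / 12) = -7744/56511 = -0.14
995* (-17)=-16915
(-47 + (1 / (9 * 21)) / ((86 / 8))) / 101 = -381965/820827 = -0.47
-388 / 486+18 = 4180/243 = 17.20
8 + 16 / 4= 12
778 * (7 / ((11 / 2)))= 10892/11 = 990.18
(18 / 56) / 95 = 9/2660 = 0.00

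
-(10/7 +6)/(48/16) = -52/21 = -2.48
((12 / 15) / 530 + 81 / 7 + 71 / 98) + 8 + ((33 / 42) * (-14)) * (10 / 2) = -4506129/129850 = -34.70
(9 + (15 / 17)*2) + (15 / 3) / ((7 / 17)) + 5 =3321/119 = 27.91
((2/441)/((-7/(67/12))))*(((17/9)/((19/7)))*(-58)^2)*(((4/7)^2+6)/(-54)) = 296948690/299306259 = 0.99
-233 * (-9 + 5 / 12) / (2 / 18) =71997/4 = 17999.25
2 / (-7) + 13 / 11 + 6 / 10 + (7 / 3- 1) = 2.83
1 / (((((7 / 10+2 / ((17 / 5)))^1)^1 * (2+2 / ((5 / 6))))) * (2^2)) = 425/9636 = 0.04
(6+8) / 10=7/5 = 1.40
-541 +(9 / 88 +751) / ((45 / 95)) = 1044.66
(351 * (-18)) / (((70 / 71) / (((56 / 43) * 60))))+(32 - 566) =-501272.23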